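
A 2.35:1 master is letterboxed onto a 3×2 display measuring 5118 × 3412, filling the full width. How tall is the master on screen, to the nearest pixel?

Content height = 5118 / 2.350 ≈ 2177.87 px.

2178 px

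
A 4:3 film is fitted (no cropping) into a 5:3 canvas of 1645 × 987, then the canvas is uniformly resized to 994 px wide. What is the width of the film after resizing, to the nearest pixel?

In the 1645×987 frame the film fills the height: width = 987 × 4/3 ≈ 1316.00 px.
Resizing to 994 px wide multiplies everything by 0.6043: 1316.00 → 795.20 px.

795 px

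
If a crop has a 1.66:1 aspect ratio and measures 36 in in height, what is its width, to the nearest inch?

60 in

36 × 1.660 = 59.76.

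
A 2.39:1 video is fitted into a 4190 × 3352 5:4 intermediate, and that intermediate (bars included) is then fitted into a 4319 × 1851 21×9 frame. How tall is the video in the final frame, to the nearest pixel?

968 px

2.39:1 in 4190×3352: fills the width, so the video is 4190.00 × 1753.14.
5:4 in 4319×1851: fills the height, so the intermediate becomes 2313.75 × 1851.00 — a scale of ×0.5522.
The video scales with it: height 1753.14 × 0.5522 ≈ 968.10.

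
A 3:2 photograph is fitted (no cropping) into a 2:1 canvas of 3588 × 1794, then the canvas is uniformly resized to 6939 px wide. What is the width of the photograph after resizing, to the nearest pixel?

At 3588×1794 the photograph is height-limited, so width = 1794 × 3/2 ≈ 2691.00 px.
Resizing to 6939 px wide multiplies everything by 1.9339: 2691.00 → 5204.25 px.

5204 px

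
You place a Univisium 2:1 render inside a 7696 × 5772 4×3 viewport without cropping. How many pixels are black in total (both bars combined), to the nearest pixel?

14807104 pixels

Univisium 2:1 (2.000) > 4×3 (1.333), so the render fills the width.
The render is 7696 × 1/2 ≈ 3848.0000 px tall.
5772 − 3848.0000 = 1924.0000 px of bars.
That's 1924.0000 × 7696 ≈ 14807104 black pixels.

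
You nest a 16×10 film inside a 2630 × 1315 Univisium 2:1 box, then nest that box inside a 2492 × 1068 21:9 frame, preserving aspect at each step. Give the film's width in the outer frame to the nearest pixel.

First fit — 16×10 into 2630×1315 spans the height: 2104.00 × 1315.00.
Second fit — the Univisium 2:1 canvas into 2492×1068 spans the height: 2136.00 × 1068.00 (×0.8122 from 2630×1315).
The film scales with it: width 2104.00 × 0.8122 ≈ 1708.80.

1709 px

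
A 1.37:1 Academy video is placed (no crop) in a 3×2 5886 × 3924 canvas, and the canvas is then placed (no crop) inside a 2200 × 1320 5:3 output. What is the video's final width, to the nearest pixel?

1.37:1 Academy in 5886×3924: fills the height, so the video is 5375.88 × 3924.00.
The 3×2 canvas is height-limited in 2200×1320, giving 1980.00 × 1320.00; scale factor 0.3364.
The video scales with it: width 5375.88 × 0.3364 ≈ 1808.40.

1808 px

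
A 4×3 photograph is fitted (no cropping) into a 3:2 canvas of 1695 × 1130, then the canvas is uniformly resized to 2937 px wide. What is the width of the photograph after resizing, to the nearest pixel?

2611 px

Fitted into 1695×1130, the photograph spans the height; its width is 1130 × 4/3 ≈ 1506.67 px.
Scaling 1695 → 2937 is ×1.7327, so the width becomes 1506.67 × 1.7327 ≈ 2610.67 px.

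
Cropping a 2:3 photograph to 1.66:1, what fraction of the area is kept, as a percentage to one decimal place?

The width stays; only height is cut (since 1.66:1 is wider than 2:3).
Fraction kept = (0.667)/(1.660) ≈ 40.16%.

40.2%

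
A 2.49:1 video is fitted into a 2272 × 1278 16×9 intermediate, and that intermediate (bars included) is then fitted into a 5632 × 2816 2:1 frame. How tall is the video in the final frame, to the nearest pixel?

2011 px

2.49:1 in 2272×1278: fills the width, so the video is 2272.00 × 912.45.
The 16×9 canvas is height-limited in 5632×2816, giving 5006.22 × 2816.00; scale factor 2.2034.
Applying the same ×2.2034: 912.45 → 2010.53.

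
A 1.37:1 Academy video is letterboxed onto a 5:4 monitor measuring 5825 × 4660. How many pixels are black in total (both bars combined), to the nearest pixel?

2377620 pixels

1.37:1 Academy is wider than 5:4, so it spans the full width.
That makes the image 4251.8248 px tall (5825 / 1.370).
Black = 4660 − 4251.8248 = 408.1752 px.
Across the 5825-px span: 408.1752 × 5825 ≈ 2377620 px.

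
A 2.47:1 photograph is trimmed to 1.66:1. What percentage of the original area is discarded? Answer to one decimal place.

32.8%

Going from 2.47:1 to 1.66:1 means cutting width while keeping height.
(1.660)/(2.470) ≈ 0.672 of the area survives, leaving 32.79% discarded.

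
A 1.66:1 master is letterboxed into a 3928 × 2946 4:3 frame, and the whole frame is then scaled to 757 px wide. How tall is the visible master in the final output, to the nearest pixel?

456 px

Fitted into 3928×2946, the master spans the width; its height is 3928 / 1.660 ≈ 2366.27 px.
Resizing to 757 px wide multiplies everything by 0.1927: 2366.27 → 456.02 px.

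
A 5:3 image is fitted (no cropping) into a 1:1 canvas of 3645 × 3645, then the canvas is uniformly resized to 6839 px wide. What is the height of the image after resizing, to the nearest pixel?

4103 px

Fitted into 3645×3645, the image spans the width; its height is 3645 × 3/5 ≈ 2187.00 px.
The frame scales by 6839/3645 = 1.8763; 2187.00 × 1.8763 ≈ 4103.40 px.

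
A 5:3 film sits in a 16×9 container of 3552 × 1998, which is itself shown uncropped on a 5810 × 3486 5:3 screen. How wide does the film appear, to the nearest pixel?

First fit — 5:3 into 3552×1998 spans the height: 3330.00 × 1998.00.
16×9 in 5810×3486: fills the width, so the intermediate becomes 5810.00 × 3268.12 — a scale of ×1.6357.
Applying the same ×1.6357: 3330.00 → 5446.88.

5447 px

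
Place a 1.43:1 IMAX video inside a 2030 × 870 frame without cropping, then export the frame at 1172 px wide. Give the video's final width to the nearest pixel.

718 px

In the 2030×870 frame the video fills the height: width = 870 × 1.430 ≈ 1244.10 px.
The frame scales by 1172/2030 = 0.5773; 1244.10 × 0.5773 ≈ 718.27 px.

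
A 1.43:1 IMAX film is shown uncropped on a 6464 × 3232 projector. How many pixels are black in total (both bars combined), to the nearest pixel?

Since 1.430 < 2.000, the film is height-limited.
Content width = 3232 × 1.430 ≈ 4621.7600 px.
6464 − 4621.7600 = 1842.2400 px of bars.
Bar area = 1842.2400 × 3232 ≈ 5954120 px.

5954120 pixels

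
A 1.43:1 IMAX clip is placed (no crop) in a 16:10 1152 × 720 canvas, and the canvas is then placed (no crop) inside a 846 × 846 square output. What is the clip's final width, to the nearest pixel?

756 px

1.43:1 IMAX in 1152×720: fills the height, so the clip is 1029.60 × 720.00.
Second fit — the 16:10 canvas into 846×846 spans the width: 846.00 × 528.75 (×0.7344 from 1152×720).
The clip scales with it: width 1029.60 × 0.7344 ≈ 756.11.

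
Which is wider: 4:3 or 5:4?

4:3

4:3 = 1.333 and 5:4 = 1.25; 1.333 > 1.25.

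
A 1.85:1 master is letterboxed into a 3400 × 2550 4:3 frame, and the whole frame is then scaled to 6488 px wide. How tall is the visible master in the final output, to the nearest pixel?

In the 3400×2550 frame the master fills the width: height = 3400 / 1.850 ≈ 1837.84 px.
Scaling 3400 → 6488 is ×1.9082, so the height becomes 1837.84 × 1.9082 ≈ 3507.03 px.

3507 px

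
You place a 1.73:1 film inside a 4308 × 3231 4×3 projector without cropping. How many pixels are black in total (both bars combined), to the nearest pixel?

3191481 pixels

1.73:1 is wider than 4×3, so it spans the full width.
The film is 4308 / 1.730 ≈ 2490.1734 px tall.
3231 − 2490.1734 = 740.8266 px of bars.
Bar area = 740.8266 × 4308 ≈ 3191481 px.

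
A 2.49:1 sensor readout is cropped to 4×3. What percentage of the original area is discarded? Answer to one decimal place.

46.5%

4×3 is narrower than 2.49:1, so the crop keeps the full height and trims the width.
Area ratio = (1.333)/(2.490) = 53.55%; the remaining 46.45% is cropped out.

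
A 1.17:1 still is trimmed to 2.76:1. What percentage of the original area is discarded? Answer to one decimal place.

The width stays; only height is cut (since 2.76:1 is wider than 1.17:1).
(1.170)/(2.760) ≈ 0.424 of the area survives, leaving 57.61% discarded.

57.6%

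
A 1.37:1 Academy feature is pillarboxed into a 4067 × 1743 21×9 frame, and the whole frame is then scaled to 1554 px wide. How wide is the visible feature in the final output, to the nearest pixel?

Fitted into 4067×1743, the feature spans the height; its width is 1743 × 1.370 ≈ 2387.91 px.
Resizing to 1554 px wide multiplies everything by 0.3821: 2387.91 → 912.42 px.

912 px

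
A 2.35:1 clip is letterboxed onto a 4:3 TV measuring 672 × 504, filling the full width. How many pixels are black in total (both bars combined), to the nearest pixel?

Content height = 672 / 2.350 ≈ 285.9574 px.
Black = 504 − 285.9574 = 218.0426 px.
Across the 672-px span: 218.0426 × 672 ≈ 146525 px.

146525 pixels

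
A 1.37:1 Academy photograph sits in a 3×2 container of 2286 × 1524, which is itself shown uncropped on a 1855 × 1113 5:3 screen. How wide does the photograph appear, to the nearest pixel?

First fit — 1.37:1 Academy into 2286×1524 spans the height: 2087.88 × 1524.00.
The 3×2 canvas is height-limited in 1855×1113, giving 1669.50 × 1113.00; scale factor 0.7303.
Applying the same ×0.7303: 2087.88 → 1524.81.

1525 px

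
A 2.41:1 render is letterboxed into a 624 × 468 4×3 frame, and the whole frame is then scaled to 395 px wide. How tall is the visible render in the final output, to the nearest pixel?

164 px

At 624×468 the render is width-limited, so height = 624 / 2.410 ≈ 258.92 px.
The frame scales by 395/624 = 0.6330; 258.92 × 0.6330 ≈ 163.90 px.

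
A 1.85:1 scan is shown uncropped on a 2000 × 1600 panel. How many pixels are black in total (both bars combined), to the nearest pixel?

1037838 pixels

1.85:1 (1.850) > 5:4 (1.250), so the scan fills the width.
That makes the image 1081.0811 px tall (2000 / 1.850).
1600 − 1081.0811 = 518.9189 px of bars.
Bar area = 518.9189 × 2000 ≈ 1037838 px.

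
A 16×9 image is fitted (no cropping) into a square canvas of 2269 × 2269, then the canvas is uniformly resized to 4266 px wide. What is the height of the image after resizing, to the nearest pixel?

2400 px

Fitted into 2269×2269, the image spans the width; its height is 2269 × 9/16 ≈ 1276.31 px.
Scaling 2269 → 4266 is ×1.8801, so the height becomes 1276.31 × 1.8801 ≈ 2399.62 px.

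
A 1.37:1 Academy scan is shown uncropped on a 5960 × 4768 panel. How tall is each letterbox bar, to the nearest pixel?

209 px

1.37:1 Academy (1.370) > 5:4 (1.250), so the scan fills the width.
That makes the image 4350.36 px tall (5960 / 1.370).
Leftover height: 4768 − 4350.36 = 417.64 px → 208.82 each side.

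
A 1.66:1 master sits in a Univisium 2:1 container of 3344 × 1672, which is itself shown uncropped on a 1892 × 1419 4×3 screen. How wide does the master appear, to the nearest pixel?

First fit — 1.66:1 into 3344×1672 spans the height: 2775.52 × 1672.00.
Second fit — the Univisium 2:1 canvas into 1892×1419 spans the width: 1892.00 × 946.00 (×0.5658 from 3344×1672).
Applying the same ×0.5658: 2775.52 → 1570.36.

1570 px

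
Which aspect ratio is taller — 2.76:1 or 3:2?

2.76 and 3:2 = 1.5; 2.76 > 1.5. The smaller width-to-height ratio is the taller frame.

3:2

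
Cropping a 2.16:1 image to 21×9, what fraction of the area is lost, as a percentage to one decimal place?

7.4%

21×9 is wider than 2.16:1, so the crop keeps the full width and trims the height.
Fraction kept = (2.160)/(2.333) ≈ 92.57%, so 7.43% is lost.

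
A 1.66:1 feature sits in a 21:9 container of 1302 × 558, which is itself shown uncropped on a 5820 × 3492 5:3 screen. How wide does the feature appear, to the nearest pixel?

Inside the 1302×558 canvas the feature is height-limited at 926.28 × 558.00.
Second fit — the 21:9 canvas into 5820×3492 spans the width: 5820.00 × 2494.29 (×4.4700 from 1302×558).
The feature scales with it: width 926.28 × 4.4700 ≈ 4140.51.

4141 px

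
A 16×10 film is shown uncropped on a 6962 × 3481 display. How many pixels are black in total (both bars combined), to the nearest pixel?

4846944 pixels

Since 1.600 < 2.000, the film is height-limited.
Content width = 3481 × 16/10 ≈ 5569.6000 px.
6962 − 5569.6000 = 1392.4000 px of bars.
Bar area = 1392.4000 × 3481 ≈ 4846944 px.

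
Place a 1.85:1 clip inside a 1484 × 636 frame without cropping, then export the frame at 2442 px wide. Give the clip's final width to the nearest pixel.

In the 1484×636 frame the clip fills the height: width = 636 × 1.850 ≈ 1176.60 px.
Scaling 1484 → 2442 is ×1.6456, so the width becomes 1176.60 × 1.6456 ≈ 1936.16 px.

1936 px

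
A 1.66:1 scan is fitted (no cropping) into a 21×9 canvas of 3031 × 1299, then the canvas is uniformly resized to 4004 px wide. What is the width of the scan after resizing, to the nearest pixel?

2849 px

Fitted into 3031×1299, the scan spans the height; its width is 1299 × 1.660 ≈ 2156.34 px.
Resizing to 4004 px wide multiplies everything by 1.3210: 2156.34 → 2848.56 px.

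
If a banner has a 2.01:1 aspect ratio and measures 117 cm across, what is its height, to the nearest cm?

At 2.01:1, 117 / 2.010 ≈ 58.21.

58 cm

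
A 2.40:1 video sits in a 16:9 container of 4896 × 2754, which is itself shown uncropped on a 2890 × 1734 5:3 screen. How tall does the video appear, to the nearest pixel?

1204 px

First fit — 2.40:1 into 4896×2754 spans the width: 4896.00 × 2040.00.
16:9 in 2890×1734: fills the width, so the intermediate becomes 2890.00 × 1625.62 — a scale of ×0.5903.
Applying the same ×0.5903: 2040.00 → 1204.17.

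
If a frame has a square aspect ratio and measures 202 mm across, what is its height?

At square, 202·1/1 ≈ 202.

202 mm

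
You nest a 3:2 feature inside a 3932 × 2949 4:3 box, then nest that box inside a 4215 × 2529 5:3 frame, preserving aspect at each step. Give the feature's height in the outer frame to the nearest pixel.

First fit — 3:2 into 3932×2949 spans the width: 3932.00 × 2621.33.
The 4:3 canvas is height-limited in 4215×2529, giving 3372.00 × 2529.00; scale factor 0.8576.
Applying the same ×0.8576: 2621.33 → 2248.00.

2248 px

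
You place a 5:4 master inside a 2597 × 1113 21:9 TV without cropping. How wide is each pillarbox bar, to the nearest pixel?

603 px

Since 1.250 < 2.333, the master is height-limited.
Content width = 1113 × 5/4 ≈ 1391.25 px.
2597 − 1391.25 = 1205.75 px of bars (602.88 each).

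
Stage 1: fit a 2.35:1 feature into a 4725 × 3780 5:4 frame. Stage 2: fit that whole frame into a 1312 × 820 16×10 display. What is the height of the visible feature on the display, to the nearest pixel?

First fit — 2.35:1 into 4725×3780 spans the width: 4725.00 × 2010.64.
Second fit — the 5:4 canvas into 1312×820 spans the height: 1025.00 × 820.00 (×0.2169 from 4725×3780).
Applying the same ×0.2169: 2010.64 → 436.17.

436 px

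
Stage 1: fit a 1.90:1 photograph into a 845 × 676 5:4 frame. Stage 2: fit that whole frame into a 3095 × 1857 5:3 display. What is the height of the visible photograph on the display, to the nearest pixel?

Inside the 845×676 canvas the photograph is width-limited at 845.00 × 444.74.
Second fit — the 5:4 canvas into 3095×1857 spans the height: 2321.25 × 1857.00 (×2.7470 from 845×676).
Applying the same ×2.7470: 444.74 → 1221.71.

1222 px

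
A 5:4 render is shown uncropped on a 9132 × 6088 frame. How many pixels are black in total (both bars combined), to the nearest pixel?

5:4 (1.250) < 3×2 (1.500), so the render fills the height.
The render is 6088 × 5/4 ≈ 7610.0000 px wide.
Black = 9132 − 7610.0000 = 1522.0000 px.
That's 1522.0000 × 6088 ≈ 9265936 black pixels.

9265936 pixels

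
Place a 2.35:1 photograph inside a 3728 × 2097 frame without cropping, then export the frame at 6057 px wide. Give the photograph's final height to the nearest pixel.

Fitted into 3728×2097, the photograph spans the width; its height is 3728 / 2.350 ≈ 1586.38 px.
Resizing to 6057 px wide multiplies everything by 1.6247: 1586.38 → 2577.45 px.

2577 px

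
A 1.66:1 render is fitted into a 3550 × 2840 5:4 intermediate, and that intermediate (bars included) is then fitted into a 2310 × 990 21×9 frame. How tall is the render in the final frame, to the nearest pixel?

Inside the 3550×2840 canvas the render is width-limited at 3550.00 × 2138.55.
Second fit — the 5:4 canvas into 2310×990 spans the height: 1237.50 × 990.00 (×0.3486 from 3550×2840).
So the render's height is 2138.55 × 0.3486 ≈ 745.48.

745 px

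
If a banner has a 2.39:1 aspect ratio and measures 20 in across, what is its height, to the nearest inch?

Height = 20 / 2.390 = 8.37.

8 in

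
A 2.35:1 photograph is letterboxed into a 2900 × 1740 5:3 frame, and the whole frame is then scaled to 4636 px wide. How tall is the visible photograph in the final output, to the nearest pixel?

1973 px

At 2900×1740 the photograph is width-limited, so height = 2900 / 2.350 ≈ 1234.04 px.
Scaling 2900 → 4636 is ×1.5986, so the height becomes 1234.04 × 1.5986 ≈ 1972.77 px.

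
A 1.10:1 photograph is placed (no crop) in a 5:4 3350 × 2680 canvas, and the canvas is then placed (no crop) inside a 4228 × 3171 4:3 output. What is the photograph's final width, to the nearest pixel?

Inside the 3350×2680 canvas the photograph is height-limited at 2948.00 × 2680.00.
5:4 in 4228×3171: fills the height, so the intermediate becomes 3963.75 × 3171.00 — a scale of ×1.1832.
So the photograph's width is 2948.00 × 1.1832 ≈ 3488.10.

3488 px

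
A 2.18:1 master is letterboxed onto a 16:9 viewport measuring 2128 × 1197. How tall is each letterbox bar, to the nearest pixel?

110 px

Since 2.180 > 1.778, the master is width-limited.
The master is 2128 / 2.180 ≈ 976.15 px tall.
Leftover height: 1197 − 976.15 = 220.85 px → 110.43 each side.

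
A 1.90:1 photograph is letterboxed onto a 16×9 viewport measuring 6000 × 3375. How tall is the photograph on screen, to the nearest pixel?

3158 px

1.90:1 is wider than 16×9, so it spans the full width.
That makes the image 3157.89 px tall (6000 / 1.900).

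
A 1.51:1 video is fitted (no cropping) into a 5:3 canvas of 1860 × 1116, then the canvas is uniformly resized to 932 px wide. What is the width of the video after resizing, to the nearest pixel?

Fitted into 1860×1116, the video spans the height; its width is 1116 × 1.510 ≈ 1685.16 px.
Resizing to 932 px wide multiplies everything by 0.5011: 1685.16 → 844.39 px.

844 px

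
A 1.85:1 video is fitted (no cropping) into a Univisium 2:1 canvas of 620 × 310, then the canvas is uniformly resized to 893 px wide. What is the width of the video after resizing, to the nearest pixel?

826 px

In the 620×310 frame the video fills the height: width = 310 × 1.850 ≈ 573.50 px.
Resizing to 893 px wide multiplies everything by 1.4403: 573.50 → 826.02 px.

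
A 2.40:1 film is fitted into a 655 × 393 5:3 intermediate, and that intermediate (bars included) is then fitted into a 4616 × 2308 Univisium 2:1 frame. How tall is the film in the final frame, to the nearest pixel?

1603 px

2.40:1 in 655×393: fills the width, so the film is 655.00 × 272.92.
5:3 in 4616×2308: fills the height, so the intermediate becomes 3846.67 × 2308.00 — a scale of ×5.8728.
Applying the same ×5.8728: 272.92 → 1602.78.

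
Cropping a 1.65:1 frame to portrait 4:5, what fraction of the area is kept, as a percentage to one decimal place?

48.5%

The height stays; only width is cut (since portrait 4:5 is narrower than 1.65:1).
Fraction kept = (0.800)/(1.650) ≈ 48.48%.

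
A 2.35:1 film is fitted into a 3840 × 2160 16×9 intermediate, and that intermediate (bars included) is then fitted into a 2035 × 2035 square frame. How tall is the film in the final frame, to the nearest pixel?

866 px

2.35:1 in 3840×2160: fills the width, so the film is 3840.00 × 1634.04.
Second fit — the 16×9 canvas into 2035×2035 spans the width: 2035.00 × 1144.69 (×0.5299 from 3840×2160).
So the film's height is 1634.04 × 0.5299 ≈ 865.96.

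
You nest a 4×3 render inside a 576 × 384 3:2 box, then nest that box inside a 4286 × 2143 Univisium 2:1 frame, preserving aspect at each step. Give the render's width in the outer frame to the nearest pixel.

2857 px

First fit — 4×3 into 576×384 spans the height: 512.00 × 384.00.
The 3:2 canvas is height-limited in 4286×2143, giving 3214.50 × 2143.00; scale factor 5.5807.
The render scales with it: width 512.00 × 5.5807 ≈ 2857.33.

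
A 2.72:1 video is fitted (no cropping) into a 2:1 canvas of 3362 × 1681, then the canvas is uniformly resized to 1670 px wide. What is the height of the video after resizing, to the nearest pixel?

Fitted into 3362×1681, the video spans the width; its height is 3362 / 2.720 ≈ 1236.03 px.
Resizing to 1670 px wide multiplies everything by 0.4967: 1236.03 → 613.97 px.

614 px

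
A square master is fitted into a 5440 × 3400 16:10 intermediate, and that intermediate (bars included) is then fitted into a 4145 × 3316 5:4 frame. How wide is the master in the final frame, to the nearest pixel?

2591 px

Inside the 5440×3400 canvas the master is height-limited at 3400.00 × 3400.00.
16:10 in 4145×3316: fills the width, so the intermediate becomes 4145.00 × 2590.62 — a scale of ×0.7619.
So the master's width is 3400.00 × 0.7619 ≈ 2590.62.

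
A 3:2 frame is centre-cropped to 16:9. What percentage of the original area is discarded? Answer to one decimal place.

15.6%

The width stays; only height is cut (since 16:9 is wider than 3:2).
Fraction kept = (1.500)/(1.778) ≈ 84.38%, so 15.62% is lost.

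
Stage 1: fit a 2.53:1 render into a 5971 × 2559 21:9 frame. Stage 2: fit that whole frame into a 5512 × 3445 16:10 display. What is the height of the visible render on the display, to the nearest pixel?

Inside the 5971×2559 canvas the render is width-limited at 5971.00 × 2360.08.
The 21:9 canvas is width-limited in 5512×3445, giving 5512.00 × 2362.29; scale factor 0.9231.
So the render's height is 2360.08 × 0.9231 ≈ 2178.66.

2179 px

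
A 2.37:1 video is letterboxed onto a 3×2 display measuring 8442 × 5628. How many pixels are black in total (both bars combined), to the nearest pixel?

Since 2.370 > 1.500, the video is width-limited.
That makes the image 3562.0253 px tall (8442 / 2.370).
Black = 5628 − 3562.0253 = 2065.9747 px.
That's 2065.9747 × 8442 ≈ 17440958 black pixels.

17440958 pixels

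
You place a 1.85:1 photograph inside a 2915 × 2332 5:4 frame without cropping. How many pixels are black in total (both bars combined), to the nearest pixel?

2204685 pixels

1.85:1 (1.850) > 5:4 (1.250), so the photograph fills the width.
That makes the image 1575.6757 px tall (2915 / 1.850).
Black = 2332 − 1575.6757 = 756.3243 px.
Bar area = 756.3243 × 2915 ≈ 2204685 px.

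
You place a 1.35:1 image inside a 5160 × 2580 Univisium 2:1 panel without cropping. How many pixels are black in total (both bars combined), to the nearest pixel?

4326660 pixels

Since 1.350 < 2.000, the image is height-limited.
Content width = 2580 × 1.350 ≈ 3483.0000 px.
Leftover width: 5160 − 3483.0000 = 1677.0000 px.
Across the 2580-px span: 1677.0000 × 2580 ≈ 4326660 px.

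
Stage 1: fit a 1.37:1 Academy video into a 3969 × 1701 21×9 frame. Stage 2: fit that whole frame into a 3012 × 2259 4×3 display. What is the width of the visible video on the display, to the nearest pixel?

1768 px

1.37:1 Academy in 3969×1701: fills the height, so the video is 2330.37 × 1701.00.
21×9 in 3012×2259: fills the width, so the intermediate becomes 3012.00 × 1290.86 — a scale of ×0.7589.
Applying the same ×0.7589: 2330.37 → 1768.47.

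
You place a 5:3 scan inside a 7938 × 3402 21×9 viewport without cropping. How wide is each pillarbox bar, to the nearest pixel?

1134 px

5:3 (1.667) < 21×9 (2.333), so the scan fills the height.
The scan is 3402 × 5/3 ≈ 5670.00 px wide.
7938 − 5670.00 = 2268.00 px of bars (1134.00 each).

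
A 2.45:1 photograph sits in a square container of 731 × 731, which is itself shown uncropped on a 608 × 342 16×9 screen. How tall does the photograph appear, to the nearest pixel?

140 px

First fit — 2.45:1 into 731×731 spans the width: 731.00 × 298.37.
Second fit — the square canvas into 608×342 spans the height: 342.00 × 342.00 (×0.4679 from 731×731).
The photograph scales with it: height 298.37 × 0.4679 ≈ 139.59.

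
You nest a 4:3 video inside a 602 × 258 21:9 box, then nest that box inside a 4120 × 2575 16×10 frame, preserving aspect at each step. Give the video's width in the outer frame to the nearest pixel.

Inside the 602×258 canvas the video is height-limited at 344.00 × 258.00.
21:9 in 4120×2575: fills the width, so the intermediate becomes 4120.00 × 1765.71 — a scale of ×6.8439.
The video scales with it: width 344.00 × 6.8439 ≈ 2354.29.

2354 px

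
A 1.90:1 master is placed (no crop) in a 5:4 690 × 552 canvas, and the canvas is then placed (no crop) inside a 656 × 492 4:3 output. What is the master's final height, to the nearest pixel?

Inside the 690×552 canvas the master is width-limited at 690.00 × 363.16.
Second fit — the 5:4 canvas into 656×492 spans the height: 615.00 × 492.00 (×0.8913 from 690×552).
Applying the same ×0.8913: 363.16 → 323.68.

324 px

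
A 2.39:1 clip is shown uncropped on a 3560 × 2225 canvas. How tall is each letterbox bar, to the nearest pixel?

Since 2.390 > 1.600, the clip is width-limited.
The clip is 3560 / 2.390 ≈ 1489.54 px tall.
Black = 2225 − 1489.54 = 735.46 px, or 367.73 per bar.

368 px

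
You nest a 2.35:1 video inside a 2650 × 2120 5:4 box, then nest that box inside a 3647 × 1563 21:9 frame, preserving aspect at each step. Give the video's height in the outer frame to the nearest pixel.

First fit — 2.35:1 into 2650×2120 spans the width: 2650.00 × 1127.66.
5:4 in 3647×1563: fills the height, so the intermediate becomes 1953.75 × 1563.00 — a scale of ×0.7373.
The video scales with it: height 1127.66 × 0.7373 ≈ 831.38.

831 px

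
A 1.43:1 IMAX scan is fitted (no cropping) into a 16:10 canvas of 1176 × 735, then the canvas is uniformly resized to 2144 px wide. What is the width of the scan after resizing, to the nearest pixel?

In the 1176×735 frame the scan fills the height: width = 735 × 1.430 ≈ 1051.05 px.
Resizing to 2144 px wide multiplies everything by 1.8231: 1051.05 → 1916.20 px.

1916 px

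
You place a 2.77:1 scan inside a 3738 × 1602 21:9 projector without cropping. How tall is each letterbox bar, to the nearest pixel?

126 px

2.77:1 is wider than 21:9, so it spans the full width.
That makes the image 1349.46 px tall (3738 / 2.770).
Black = 1602 − 1349.46 = 252.54 px, or 126.27 per bar.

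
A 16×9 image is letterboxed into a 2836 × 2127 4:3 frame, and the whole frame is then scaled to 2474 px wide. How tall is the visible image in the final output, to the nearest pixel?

1392 px

Fitted into 2836×2127, the image spans the width; its height is 2836 × 9/16 ≈ 1595.25 px.
The frame scales by 2474/2836 = 0.8724; 1595.25 × 0.8724 ≈ 1391.62 px.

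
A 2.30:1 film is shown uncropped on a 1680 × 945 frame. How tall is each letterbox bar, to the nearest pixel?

107 px

2.30:1 is wider than 16:9, so it spans the full width.
Content height = 1680 / 2.300 ≈ 730.43 px.
Black = 945 − 730.43 = 214.57 px, or 107.28 per bar.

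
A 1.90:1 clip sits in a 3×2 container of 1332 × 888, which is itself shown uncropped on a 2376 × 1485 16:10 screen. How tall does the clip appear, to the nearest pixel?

1.90:1 in 1332×888: fills the width, so the clip is 1332.00 × 701.05.
Second fit — the 3×2 canvas into 2376×1485 spans the height: 2227.50 × 1485.00 (×1.6723 from 1332×888).
Applying the same ×1.6723: 701.05 → 1172.37.

1172 px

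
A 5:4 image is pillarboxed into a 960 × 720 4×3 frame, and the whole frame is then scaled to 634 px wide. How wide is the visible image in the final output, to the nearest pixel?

594 px

At 960×720 the image is height-limited, so width = 720 × 5/4 ≈ 900.00 px.
The frame scales by 634/960 = 0.6604; 900.00 × 0.6604 ≈ 594.38 px.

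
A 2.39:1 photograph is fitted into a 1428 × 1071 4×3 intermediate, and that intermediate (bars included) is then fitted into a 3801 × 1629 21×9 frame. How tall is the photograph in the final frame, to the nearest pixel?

909 px

2.39:1 in 1428×1071: fills the width, so the photograph is 1428.00 × 597.49.
4×3 in 3801×1629: fills the height, so the intermediate becomes 2172.00 × 1629.00 — a scale of ×1.5210.
The photograph scales with it: height 597.49 × 1.5210 ≈ 908.79.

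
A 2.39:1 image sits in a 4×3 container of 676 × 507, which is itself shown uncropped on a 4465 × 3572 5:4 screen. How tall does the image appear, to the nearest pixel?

Inside the 676×507 canvas the image is width-limited at 676.00 × 282.85.
Second fit — the 4×3 canvas into 4465×3572 spans the width: 4465.00 × 3348.75 (×6.6050 from 676×507).
The image scales with it: height 282.85 × 6.6050 ≈ 1868.20.

1868 px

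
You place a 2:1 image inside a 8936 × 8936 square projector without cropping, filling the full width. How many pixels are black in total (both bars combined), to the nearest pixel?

Content height = 8936 × 1/2 ≈ 4468.0000 px.
Leftover height: 8936 − 4468.0000 = 4468.0000 px.
That's 4468.0000 × 8936 ≈ 39926048 black pixels.

39926048 pixels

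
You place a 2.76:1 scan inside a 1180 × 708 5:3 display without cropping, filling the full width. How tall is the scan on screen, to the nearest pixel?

That makes the image 427.54 px tall (1180 / 2.760).

428 px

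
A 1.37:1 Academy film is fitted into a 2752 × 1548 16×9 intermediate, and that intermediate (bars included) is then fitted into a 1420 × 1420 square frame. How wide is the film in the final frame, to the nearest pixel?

1094 px

1.37:1 Academy in 2752×1548: fills the height, so the film is 2120.76 × 1548.00.
16×9 in 1420×1420: fills the width, so the intermediate becomes 1420.00 × 798.75 — a scale of ×0.5160.
Applying the same ×0.5160: 2120.76 → 1094.29.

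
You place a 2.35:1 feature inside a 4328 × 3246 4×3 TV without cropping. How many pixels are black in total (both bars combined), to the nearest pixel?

Since 2.350 > 1.333, the feature is width-limited.
The feature is 4328 / 2.350 ≈ 1841.7021 px tall.
3246 − 1841.7021 = 1404.2979 px of bars.
That's 1404.2979 × 4328 ≈ 6077801 black pixels.

6077801 pixels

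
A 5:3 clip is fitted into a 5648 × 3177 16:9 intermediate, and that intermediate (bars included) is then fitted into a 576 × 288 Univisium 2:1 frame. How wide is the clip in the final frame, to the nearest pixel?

First fit — 5:3 into 5648×3177 spans the height: 5295.00 × 3177.00.
The 16:9 canvas is height-limited in 576×288, giving 512.00 × 288.00; scale factor 0.0907.
The clip scales with it: width 5295.00 × 0.0907 ≈ 480.00.

480 px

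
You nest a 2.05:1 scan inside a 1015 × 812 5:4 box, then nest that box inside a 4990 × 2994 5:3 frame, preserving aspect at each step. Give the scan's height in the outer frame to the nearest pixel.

1826 px

First fit — 2.05:1 into 1015×812 spans the width: 1015.00 × 495.12.
5:4 in 4990×2994: fills the height, so the intermediate becomes 3742.50 × 2994.00 — a scale of ×3.6872.
Applying the same ×3.6872: 495.12 → 1825.61.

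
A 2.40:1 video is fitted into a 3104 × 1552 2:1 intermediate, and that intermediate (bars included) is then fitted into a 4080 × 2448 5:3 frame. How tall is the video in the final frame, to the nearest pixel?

1700 px

2.40:1 in 3104×1552: fills the width, so the video is 3104.00 × 1293.33.
2:1 in 4080×2448: fills the width, so the intermediate becomes 4080.00 × 2040.00 — a scale of ×1.3144.
The video scales with it: height 1293.33 × 1.3144 ≈ 1700.00.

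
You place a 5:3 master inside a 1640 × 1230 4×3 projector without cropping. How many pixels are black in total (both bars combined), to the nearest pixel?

403440 pixels

5:3 is wider than 4×3, so it spans the full width.
The master is 1640 × 3/5 ≈ 984.0000 px tall.
Black = 1230 − 984.0000 = 246.0000 px.
Across the 1640-px span: 246.0000 × 1640 ≈ 403440 px.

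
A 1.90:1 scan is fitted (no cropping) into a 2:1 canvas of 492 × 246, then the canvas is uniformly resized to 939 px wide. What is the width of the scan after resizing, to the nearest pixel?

At 492×246 the scan is height-limited, so width = 246 × 1.900 ≈ 467.40 px.
Scaling 492 → 939 is ×1.9085, so the width becomes 467.40 × 1.9085 ≈ 892.05 px.

892 px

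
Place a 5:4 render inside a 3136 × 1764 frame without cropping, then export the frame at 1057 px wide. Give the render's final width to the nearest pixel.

Fitted into 3136×1764, the render spans the height; its width is 1764 × 5/4 ≈ 2205.00 px.
Scaling 3136 → 1057 is ×0.3371, so the width becomes 2205.00 × 0.3371 ≈ 743.20 px.

743 px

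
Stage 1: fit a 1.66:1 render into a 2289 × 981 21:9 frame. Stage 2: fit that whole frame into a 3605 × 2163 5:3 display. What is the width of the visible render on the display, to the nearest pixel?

2565 px

1.66:1 in 2289×981: fills the height, so the render is 1628.46 × 981.00.
The 21:9 canvas is width-limited in 3605×2163, giving 3605.00 × 1545.00; scale factor 1.5749.
The render scales with it: width 1628.46 × 1.5749 ≈ 2564.70.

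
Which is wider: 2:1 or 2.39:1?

2 and 2.39; 2.39 > 2.

2.39:1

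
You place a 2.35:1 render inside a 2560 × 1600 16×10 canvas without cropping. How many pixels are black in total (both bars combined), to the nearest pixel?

1307234 pixels

2.35:1 (2.350) > 16×10 (1.600), so the render fills the width.
That makes the image 1089.3617 px tall (2560 / 2.350).
Black = 1600 − 1089.3617 = 510.6383 px.
Across the 2560-px span: 510.6383 × 2560 ≈ 1307234 px.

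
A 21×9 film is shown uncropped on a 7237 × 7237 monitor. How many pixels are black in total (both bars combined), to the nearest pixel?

21×9 (2.333) > 1:1 (1.000), so the film fills the width.
Content height = 7237 × 9/21 ≈ 3101.5714 px.
Black = 7237 − 3101.5714 = 4135.4286 px.
Bar area = 4135.4286 × 7237 ≈ 29928097 px.

29928097 pixels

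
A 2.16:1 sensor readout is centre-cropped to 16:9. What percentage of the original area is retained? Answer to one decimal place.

Going from 2.16:1 to 16:9 means cutting width while keeping height.
Fraction kept = (1.778)/(2.160) ≈ 82.30%.

82.3%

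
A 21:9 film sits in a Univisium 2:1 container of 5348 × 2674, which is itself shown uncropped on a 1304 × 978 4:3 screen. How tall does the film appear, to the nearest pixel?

First fit — 21:9 into 5348×2674 spans the width: 5348.00 × 2292.00.
Univisium 2:1 in 1304×978: fills the width, so the intermediate becomes 1304.00 × 652.00 — a scale of ×0.2438.
Applying the same ×0.2438: 2292.00 → 558.86.

559 px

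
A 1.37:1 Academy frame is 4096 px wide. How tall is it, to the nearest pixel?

2990 px

4096 / 1.370 = 2989.78.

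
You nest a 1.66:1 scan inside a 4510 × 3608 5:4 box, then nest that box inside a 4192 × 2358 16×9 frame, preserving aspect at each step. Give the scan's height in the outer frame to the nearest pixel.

1776 px

Inside the 4510×3608 canvas the scan is width-limited at 4510.00 × 2716.87.
The 5:4 canvas is height-limited in 4192×2358, giving 2947.50 × 2358.00; scale factor 0.6535.
Applying the same ×0.6535: 2716.87 → 1775.60.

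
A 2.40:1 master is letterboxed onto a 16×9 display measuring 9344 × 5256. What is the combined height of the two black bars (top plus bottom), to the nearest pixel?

Since 2.400 > 1.778, the master is width-limited.
The master is 9344 / 2.400 ≈ 3893.33 px tall.
Black = 5256 − 3893.33 = 1362.67 px.

1363 px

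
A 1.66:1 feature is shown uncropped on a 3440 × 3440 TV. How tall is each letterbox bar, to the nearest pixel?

1.66:1 is wider than 1:1, so it spans the full width.
That makes the image 2072.29 px tall (3440 / 1.660).
3440 − 2072.29 = 1367.71 px of bars (683.86 each).

684 px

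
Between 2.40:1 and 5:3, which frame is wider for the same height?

2.40:1

2.4 and 5:3 = 1.667; 2.4 > 1.667.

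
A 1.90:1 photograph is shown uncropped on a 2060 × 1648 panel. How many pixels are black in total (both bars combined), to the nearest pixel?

Since 1.900 > 1.250, the photograph is width-limited.
That makes the image 1084.2105 px tall (2060 / 1.900).
Leftover height: 1648 − 1084.2105 = 563.7895 px.
Across the 2060-px span: 563.7895 × 2060 ≈ 1161406 px.

1161406 pixels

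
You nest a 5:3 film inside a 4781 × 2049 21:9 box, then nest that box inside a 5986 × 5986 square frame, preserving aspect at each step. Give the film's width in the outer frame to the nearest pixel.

First fit — 5:3 into 4781×2049 spans the height: 3415.00 × 2049.00.
21:9 in 5986×5986: fills the width, so the intermediate becomes 5986.00 × 2565.43 — a scale of ×1.2520.
So the film's width is 3415.00 × 1.2520 ≈ 4275.71.

4276 px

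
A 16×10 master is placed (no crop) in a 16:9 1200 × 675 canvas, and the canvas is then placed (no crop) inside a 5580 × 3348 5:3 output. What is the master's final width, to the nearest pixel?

16×10 in 1200×675: fills the height, so the master is 1080.00 × 675.00.
16:9 in 5580×3348: fills the width, so the intermediate becomes 5580.00 × 3138.75 — a scale of ×4.6500.
The master scales with it: width 1080.00 × 4.6500 ≈ 5022.00.

5022 px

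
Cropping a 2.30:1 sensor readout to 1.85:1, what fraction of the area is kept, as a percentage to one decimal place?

80.4%

Going from 2.30:1 to 1.85:1 means cutting width while keeping height.
Fraction kept = (1.850)/(2.300) ≈ 80.43%.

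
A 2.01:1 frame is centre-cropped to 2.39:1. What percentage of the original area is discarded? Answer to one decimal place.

Going from 2.01:1 to 2.39:1 means cutting height while keeping width.
(2.010)/(2.390) ≈ 0.841 of the area survives, leaving 15.90% discarded.

15.9%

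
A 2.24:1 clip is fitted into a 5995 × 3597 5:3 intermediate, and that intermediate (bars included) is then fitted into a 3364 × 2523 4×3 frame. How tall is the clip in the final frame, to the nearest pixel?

2.24:1 in 5995×3597: fills the width, so the clip is 5995.00 × 2676.34.
The 5:3 canvas is width-limited in 3364×2523, giving 3364.00 × 2018.40; scale factor 0.5611.
The clip scales with it: height 2676.34 × 0.5611 ≈ 1501.79.

1502 px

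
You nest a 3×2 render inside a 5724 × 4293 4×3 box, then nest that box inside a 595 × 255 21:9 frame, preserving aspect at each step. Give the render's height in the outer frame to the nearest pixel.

227 px

First fit — 3×2 into 5724×4293 spans the width: 5724.00 × 3816.00.
4×3 in 595×255: fills the height, so the intermediate becomes 340.00 × 255.00 — a scale of ×0.0594.
Applying the same ×0.0594: 3816.00 → 226.67.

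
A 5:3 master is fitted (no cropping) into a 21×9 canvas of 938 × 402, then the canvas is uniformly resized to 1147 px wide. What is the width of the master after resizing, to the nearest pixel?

Fitted into 938×402, the master spans the height; its width is 402 × 5/3 ≈ 670.00 px.
Resizing to 1147 px wide multiplies everything by 1.2228: 670.00 → 819.29 px.

819 px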